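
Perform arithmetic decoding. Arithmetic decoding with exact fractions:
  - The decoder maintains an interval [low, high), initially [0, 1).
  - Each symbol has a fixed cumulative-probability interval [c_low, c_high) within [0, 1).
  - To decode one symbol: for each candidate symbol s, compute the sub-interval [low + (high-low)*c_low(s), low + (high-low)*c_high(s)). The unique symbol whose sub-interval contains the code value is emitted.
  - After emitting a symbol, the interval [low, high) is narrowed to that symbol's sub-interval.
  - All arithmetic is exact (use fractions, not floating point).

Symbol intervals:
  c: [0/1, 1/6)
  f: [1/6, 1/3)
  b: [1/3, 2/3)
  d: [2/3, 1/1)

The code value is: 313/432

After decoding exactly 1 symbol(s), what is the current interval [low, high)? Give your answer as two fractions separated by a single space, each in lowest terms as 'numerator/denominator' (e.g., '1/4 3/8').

Step 1: interval [0/1, 1/1), width = 1/1 - 0/1 = 1/1
  'c': [0/1 + 1/1*0/1, 0/1 + 1/1*1/6) = [0/1, 1/6)
  'f': [0/1 + 1/1*1/6, 0/1 + 1/1*1/3) = [1/6, 1/3)
  'b': [0/1 + 1/1*1/3, 0/1 + 1/1*2/3) = [1/3, 2/3)
  'd': [0/1 + 1/1*2/3, 0/1 + 1/1*1/1) = [2/3, 1/1) <- contains code 313/432
  emit 'd', narrow to [2/3, 1/1)

Answer: 2/3 1/1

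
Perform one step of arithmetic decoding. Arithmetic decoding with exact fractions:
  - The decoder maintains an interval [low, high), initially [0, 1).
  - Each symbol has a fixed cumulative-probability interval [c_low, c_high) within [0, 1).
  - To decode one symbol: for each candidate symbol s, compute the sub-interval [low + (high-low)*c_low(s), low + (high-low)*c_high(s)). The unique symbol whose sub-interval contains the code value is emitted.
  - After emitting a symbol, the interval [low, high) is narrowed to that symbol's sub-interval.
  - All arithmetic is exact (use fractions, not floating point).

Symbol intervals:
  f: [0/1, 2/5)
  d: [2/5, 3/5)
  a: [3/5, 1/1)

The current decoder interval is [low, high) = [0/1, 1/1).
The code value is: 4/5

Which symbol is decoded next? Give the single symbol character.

Interval width = high − low = 1/1 − 0/1 = 1/1
Scaled code = (code − low) / width = (4/5 − 0/1) / 1/1 = 4/5
  f: [0/1, 2/5) 
  d: [2/5, 3/5) 
  a: [3/5, 1/1) ← scaled code falls here ✓

Answer: a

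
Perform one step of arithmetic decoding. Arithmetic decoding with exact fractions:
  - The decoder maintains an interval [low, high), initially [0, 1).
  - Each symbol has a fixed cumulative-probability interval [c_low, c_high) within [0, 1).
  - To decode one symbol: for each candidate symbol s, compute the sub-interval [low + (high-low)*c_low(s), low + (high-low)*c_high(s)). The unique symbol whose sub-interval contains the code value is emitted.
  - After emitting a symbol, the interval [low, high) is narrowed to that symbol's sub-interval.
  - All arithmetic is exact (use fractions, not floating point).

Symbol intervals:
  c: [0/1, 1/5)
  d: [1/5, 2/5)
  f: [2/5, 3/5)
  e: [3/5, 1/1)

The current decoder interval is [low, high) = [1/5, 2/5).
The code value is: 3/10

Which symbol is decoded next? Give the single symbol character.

Interval width = high − low = 2/5 − 1/5 = 1/5
Scaled code = (code − low) / width = (3/10 − 1/5) / 1/5 = 1/2
  c: [0/1, 1/5) 
  d: [1/5, 2/5) 
  f: [2/5, 3/5) ← scaled code falls here ✓
  e: [3/5, 1/1) 

Answer: f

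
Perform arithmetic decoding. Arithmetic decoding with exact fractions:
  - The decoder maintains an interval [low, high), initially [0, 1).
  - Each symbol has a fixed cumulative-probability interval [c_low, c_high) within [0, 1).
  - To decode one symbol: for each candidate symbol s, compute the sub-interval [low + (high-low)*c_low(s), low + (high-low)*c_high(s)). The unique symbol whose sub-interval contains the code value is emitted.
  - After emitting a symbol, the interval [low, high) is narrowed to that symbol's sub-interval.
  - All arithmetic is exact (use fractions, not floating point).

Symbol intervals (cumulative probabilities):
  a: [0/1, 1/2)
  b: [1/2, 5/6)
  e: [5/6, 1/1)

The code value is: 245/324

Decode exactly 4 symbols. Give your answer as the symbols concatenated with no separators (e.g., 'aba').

Answer: bbbe

Derivation:
Step 1: interval [0/1, 1/1), width = 1/1 - 0/1 = 1/1
  'a': [0/1 + 1/1*0/1, 0/1 + 1/1*1/2) = [0/1, 1/2)
  'b': [0/1 + 1/1*1/2, 0/1 + 1/1*5/6) = [1/2, 5/6) <- contains code 245/324
  'e': [0/1 + 1/1*5/6, 0/1 + 1/1*1/1) = [5/6, 1/1)
  emit 'b', narrow to [1/2, 5/6)
Step 2: interval [1/2, 5/6), width = 5/6 - 1/2 = 1/3
  'a': [1/2 + 1/3*0/1, 1/2 + 1/3*1/2) = [1/2, 2/3)
  'b': [1/2 + 1/3*1/2, 1/2 + 1/3*5/6) = [2/3, 7/9) <- contains code 245/324
  'e': [1/2 + 1/3*5/6, 1/2 + 1/3*1/1) = [7/9, 5/6)
  emit 'b', narrow to [2/3, 7/9)
Step 3: interval [2/3, 7/9), width = 7/9 - 2/3 = 1/9
  'a': [2/3 + 1/9*0/1, 2/3 + 1/9*1/2) = [2/3, 13/18)
  'b': [2/3 + 1/9*1/2, 2/3 + 1/9*5/6) = [13/18, 41/54) <- contains code 245/324
  'e': [2/3 + 1/9*5/6, 2/3 + 1/9*1/1) = [41/54, 7/9)
  emit 'b', narrow to [13/18, 41/54)
Step 4: interval [13/18, 41/54), width = 41/54 - 13/18 = 1/27
  'a': [13/18 + 1/27*0/1, 13/18 + 1/27*1/2) = [13/18, 20/27)
  'b': [13/18 + 1/27*1/2, 13/18 + 1/27*5/6) = [20/27, 61/81)
  'e': [13/18 + 1/27*5/6, 13/18 + 1/27*1/1) = [61/81, 41/54) <- contains code 245/324
  emit 'e', narrow to [61/81, 41/54)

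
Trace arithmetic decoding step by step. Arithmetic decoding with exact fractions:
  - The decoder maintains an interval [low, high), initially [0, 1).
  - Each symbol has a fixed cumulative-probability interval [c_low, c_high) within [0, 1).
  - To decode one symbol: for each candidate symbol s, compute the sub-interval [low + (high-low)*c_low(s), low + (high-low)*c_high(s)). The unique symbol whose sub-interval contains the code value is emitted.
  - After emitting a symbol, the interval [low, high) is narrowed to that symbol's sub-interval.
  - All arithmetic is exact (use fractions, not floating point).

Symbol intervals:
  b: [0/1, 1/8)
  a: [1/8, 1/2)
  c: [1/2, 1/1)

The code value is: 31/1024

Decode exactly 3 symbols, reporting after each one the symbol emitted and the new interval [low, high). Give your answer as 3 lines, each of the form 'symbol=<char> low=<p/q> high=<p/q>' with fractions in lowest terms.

Answer: symbol=b low=0/1 high=1/8
symbol=a low=1/64 high=1/16
symbol=a low=11/512 high=5/128

Derivation:
Step 1: interval [0/1, 1/1), width = 1/1 - 0/1 = 1/1
  'b': [0/1 + 1/1*0/1, 0/1 + 1/1*1/8) = [0/1, 1/8) <- contains code 31/1024
  'a': [0/1 + 1/1*1/8, 0/1 + 1/1*1/2) = [1/8, 1/2)
  'c': [0/1 + 1/1*1/2, 0/1 + 1/1*1/1) = [1/2, 1/1)
  emit 'b', narrow to [0/1, 1/8)
Step 2: interval [0/1, 1/8), width = 1/8 - 0/1 = 1/8
  'b': [0/1 + 1/8*0/1, 0/1 + 1/8*1/8) = [0/1, 1/64)
  'a': [0/1 + 1/8*1/8, 0/1 + 1/8*1/2) = [1/64, 1/16) <- contains code 31/1024
  'c': [0/1 + 1/8*1/2, 0/1 + 1/8*1/1) = [1/16, 1/8)
  emit 'a', narrow to [1/64, 1/16)
Step 3: interval [1/64, 1/16), width = 1/16 - 1/64 = 3/64
  'b': [1/64 + 3/64*0/1, 1/64 + 3/64*1/8) = [1/64, 11/512)
  'a': [1/64 + 3/64*1/8, 1/64 + 3/64*1/2) = [11/512, 5/128) <- contains code 31/1024
  'c': [1/64 + 3/64*1/2, 1/64 + 3/64*1/1) = [5/128, 1/16)
  emit 'a', narrow to [11/512, 5/128)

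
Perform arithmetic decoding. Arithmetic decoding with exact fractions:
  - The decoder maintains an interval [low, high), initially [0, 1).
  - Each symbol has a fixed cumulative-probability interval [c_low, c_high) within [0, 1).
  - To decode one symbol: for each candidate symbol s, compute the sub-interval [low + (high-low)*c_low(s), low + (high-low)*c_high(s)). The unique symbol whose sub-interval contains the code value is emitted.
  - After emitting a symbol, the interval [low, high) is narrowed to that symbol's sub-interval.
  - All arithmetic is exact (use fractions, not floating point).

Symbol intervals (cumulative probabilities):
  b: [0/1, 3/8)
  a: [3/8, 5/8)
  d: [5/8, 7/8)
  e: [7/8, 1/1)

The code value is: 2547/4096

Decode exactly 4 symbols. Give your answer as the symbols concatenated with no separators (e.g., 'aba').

Answer: aeeb

Derivation:
Step 1: interval [0/1, 1/1), width = 1/1 - 0/1 = 1/1
  'b': [0/1 + 1/1*0/1, 0/1 + 1/1*3/8) = [0/1, 3/8)
  'a': [0/1 + 1/1*3/8, 0/1 + 1/1*5/8) = [3/8, 5/8) <- contains code 2547/4096
  'd': [0/1 + 1/1*5/8, 0/1 + 1/1*7/8) = [5/8, 7/8)
  'e': [0/1 + 1/1*7/8, 0/1 + 1/1*1/1) = [7/8, 1/1)
  emit 'a', narrow to [3/8, 5/8)
Step 2: interval [3/8, 5/8), width = 5/8 - 3/8 = 1/4
  'b': [3/8 + 1/4*0/1, 3/8 + 1/4*3/8) = [3/8, 15/32)
  'a': [3/8 + 1/4*3/8, 3/8 + 1/4*5/8) = [15/32, 17/32)
  'd': [3/8 + 1/4*5/8, 3/8 + 1/4*7/8) = [17/32, 19/32)
  'e': [3/8 + 1/4*7/8, 3/8 + 1/4*1/1) = [19/32, 5/8) <- contains code 2547/4096
  emit 'e', narrow to [19/32, 5/8)
Step 3: interval [19/32, 5/8), width = 5/8 - 19/32 = 1/32
  'b': [19/32 + 1/32*0/1, 19/32 + 1/32*3/8) = [19/32, 155/256)
  'a': [19/32 + 1/32*3/8, 19/32 + 1/32*5/8) = [155/256, 157/256)
  'd': [19/32 + 1/32*5/8, 19/32 + 1/32*7/8) = [157/256, 159/256)
  'e': [19/32 + 1/32*7/8, 19/32 + 1/32*1/1) = [159/256, 5/8) <- contains code 2547/4096
  emit 'e', narrow to [159/256, 5/8)
Step 4: interval [159/256, 5/8), width = 5/8 - 159/256 = 1/256
  'b': [159/256 + 1/256*0/1, 159/256 + 1/256*3/8) = [159/256, 1275/2048) <- contains code 2547/4096
  'a': [159/256 + 1/256*3/8, 159/256 + 1/256*5/8) = [1275/2048, 1277/2048)
  'd': [159/256 + 1/256*5/8, 159/256 + 1/256*7/8) = [1277/2048, 1279/2048)
  'e': [159/256 + 1/256*7/8, 159/256 + 1/256*1/1) = [1279/2048, 5/8)
  emit 'b', narrow to [159/256, 1275/2048)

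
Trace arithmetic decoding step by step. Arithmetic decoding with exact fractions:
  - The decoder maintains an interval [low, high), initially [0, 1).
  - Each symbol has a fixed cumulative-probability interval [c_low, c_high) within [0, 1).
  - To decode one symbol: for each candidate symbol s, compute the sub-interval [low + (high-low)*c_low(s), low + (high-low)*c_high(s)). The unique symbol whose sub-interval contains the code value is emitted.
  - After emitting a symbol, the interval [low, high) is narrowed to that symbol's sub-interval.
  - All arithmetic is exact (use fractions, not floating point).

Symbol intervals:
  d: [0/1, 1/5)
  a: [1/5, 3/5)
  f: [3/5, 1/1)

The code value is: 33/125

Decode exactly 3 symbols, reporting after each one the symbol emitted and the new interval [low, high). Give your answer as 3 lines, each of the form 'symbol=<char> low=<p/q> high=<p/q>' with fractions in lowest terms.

Answer: symbol=a low=1/5 high=3/5
symbol=d low=1/5 high=7/25
symbol=f low=31/125 high=7/25

Derivation:
Step 1: interval [0/1, 1/1), width = 1/1 - 0/1 = 1/1
  'd': [0/1 + 1/1*0/1, 0/1 + 1/1*1/5) = [0/1, 1/5)
  'a': [0/1 + 1/1*1/5, 0/1 + 1/1*3/5) = [1/5, 3/5) <- contains code 33/125
  'f': [0/1 + 1/1*3/5, 0/1 + 1/1*1/1) = [3/5, 1/1)
  emit 'a', narrow to [1/5, 3/5)
Step 2: interval [1/5, 3/5), width = 3/5 - 1/5 = 2/5
  'd': [1/5 + 2/5*0/1, 1/5 + 2/5*1/5) = [1/5, 7/25) <- contains code 33/125
  'a': [1/5 + 2/5*1/5, 1/5 + 2/5*3/5) = [7/25, 11/25)
  'f': [1/5 + 2/5*3/5, 1/5 + 2/5*1/1) = [11/25, 3/5)
  emit 'd', narrow to [1/5, 7/25)
Step 3: interval [1/5, 7/25), width = 7/25 - 1/5 = 2/25
  'd': [1/5 + 2/25*0/1, 1/5 + 2/25*1/5) = [1/5, 27/125)
  'a': [1/5 + 2/25*1/5, 1/5 + 2/25*3/5) = [27/125, 31/125)
  'f': [1/5 + 2/25*3/5, 1/5 + 2/25*1/1) = [31/125, 7/25) <- contains code 33/125
  emit 'f', narrow to [31/125, 7/25)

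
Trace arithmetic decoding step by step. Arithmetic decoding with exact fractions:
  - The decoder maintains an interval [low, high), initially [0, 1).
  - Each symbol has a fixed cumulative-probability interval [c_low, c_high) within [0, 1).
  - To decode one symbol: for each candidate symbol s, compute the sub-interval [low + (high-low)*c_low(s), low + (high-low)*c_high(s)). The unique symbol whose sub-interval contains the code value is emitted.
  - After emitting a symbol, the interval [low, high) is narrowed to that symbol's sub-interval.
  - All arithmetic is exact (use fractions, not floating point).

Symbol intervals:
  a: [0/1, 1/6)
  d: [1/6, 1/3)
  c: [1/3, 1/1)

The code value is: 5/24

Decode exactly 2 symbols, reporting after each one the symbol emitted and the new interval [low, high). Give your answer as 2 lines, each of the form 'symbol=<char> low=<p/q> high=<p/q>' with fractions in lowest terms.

Step 1: interval [0/1, 1/1), width = 1/1 - 0/1 = 1/1
  'a': [0/1 + 1/1*0/1, 0/1 + 1/1*1/6) = [0/1, 1/6)
  'd': [0/1 + 1/1*1/6, 0/1 + 1/1*1/3) = [1/6, 1/3) <- contains code 5/24
  'c': [0/1 + 1/1*1/3, 0/1 + 1/1*1/1) = [1/3, 1/1)
  emit 'd', narrow to [1/6, 1/3)
Step 2: interval [1/6, 1/3), width = 1/3 - 1/6 = 1/6
  'a': [1/6 + 1/6*0/1, 1/6 + 1/6*1/6) = [1/6, 7/36)
  'd': [1/6 + 1/6*1/6, 1/6 + 1/6*1/3) = [7/36, 2/9) <- contains code 5/24
  'c': [1/6 + 1/6*1/3, 1/6 + 1/6*1/1) = [2/9, 1/3)
  emit 'd', narrow to [7/36, 2/9)

Answer: symbol=d low=1/6 high=1/3
symbol=d low=7/36 high=2/9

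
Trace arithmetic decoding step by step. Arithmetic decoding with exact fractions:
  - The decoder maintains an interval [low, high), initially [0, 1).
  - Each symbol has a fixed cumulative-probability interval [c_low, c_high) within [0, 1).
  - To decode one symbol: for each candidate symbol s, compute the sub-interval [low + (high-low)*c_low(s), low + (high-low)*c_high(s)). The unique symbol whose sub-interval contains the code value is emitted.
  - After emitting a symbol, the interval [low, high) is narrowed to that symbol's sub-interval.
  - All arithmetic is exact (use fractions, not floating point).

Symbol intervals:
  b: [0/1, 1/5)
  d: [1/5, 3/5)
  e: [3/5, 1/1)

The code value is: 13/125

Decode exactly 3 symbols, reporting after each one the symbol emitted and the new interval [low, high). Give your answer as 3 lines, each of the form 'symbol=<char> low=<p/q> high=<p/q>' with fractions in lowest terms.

Answer: symbol=b low=0/1 high=1/5
symbol=d low=1/25 high=3/25
symbol=e low=11/125 high=3/25

Derivation:
Step 1: interval [0/1, 1/1), width = 1/1 - 0/1 = 1/1
  'b': [0/1 + 1/1*0/1, 0/1 + 1/1*1/5) = [0/1, 1/5) <- contains code 13/125
  'd': [0/1 + 1/1*1/5, 0/1 + 1/1*3/5) = [1/5, 3/5)
  'e': [0/1 + 1/1*3/5, 0/1 + 1/1*1/1) = [3/5, 1/1)
  emit 'b', narrow to [0/1, 1/5)
Step 2: interval [0/1, 1/5), width = 1/5 - 0/1 = 1/5
  'b': [0/1 + 1/5*0/1, 0/1 + 1/5*1/5) = [0/1, 1/25)
  'd': [0/1 + 1/5*1/5, 0/1 + 1/5*3/5) = [1/25, 3/25) <- contains code 13/125
  'e': [0/1 + 1/5*3/5, 0/1 + 1/5*1/1) = [3/25, 1/5)
  emit 'd', narrow to [1/25, 3/25)
Step 3: interval [1/25, 3/25), width = 3/25 - 1/25 = 2/25
  'b': [1/25 + 2/25*0/1, 1/25 + 2/25*1/5) = [1/25, 7/125)
  'd': [1/25 + 2/25*1/5, 1/25 + 2/25*3/5) = [7/125, 11/125)
  'e': [1/25 + 2/25*3/5, 1/25 + 2/25*1/1) = [11/125, 3/25) <- contains code 13/125
  emit 'e', narrow to [11/125, 3/25)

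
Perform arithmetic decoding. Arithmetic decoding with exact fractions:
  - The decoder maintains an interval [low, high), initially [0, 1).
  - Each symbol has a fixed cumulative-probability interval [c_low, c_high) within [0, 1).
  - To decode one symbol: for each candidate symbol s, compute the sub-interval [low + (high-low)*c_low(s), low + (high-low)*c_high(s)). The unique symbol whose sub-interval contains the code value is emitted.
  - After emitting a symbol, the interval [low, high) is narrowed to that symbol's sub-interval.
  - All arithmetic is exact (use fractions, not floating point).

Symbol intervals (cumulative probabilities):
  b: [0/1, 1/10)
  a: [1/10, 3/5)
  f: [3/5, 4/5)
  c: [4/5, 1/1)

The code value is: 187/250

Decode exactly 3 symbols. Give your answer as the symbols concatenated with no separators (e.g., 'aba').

Step 1: interval [0/1, 1/1), width = 1/1 - 0/1 = 1/1
  'b': [0/1 + 1/1*0/1, 0/1 + 1/1*1/10) = [0/1, 1/10)
  'a': [0/1 + 1/1*1/10, 0/1 + 1/1*3/5) = [1/10, 3/5)
  'f': [0/1 + 1/1*3/5, 0/1 + 1/1*4/5) = [3/5, 4/5) <- contains code 187/250
  'c': [0/1 + 1/1*4/5, 0/1 + 1/1*1/1) = [4/5, 1/1)
  emit 'f', narrow to [3/5, 4/5)
Step 2: interval [3/5, 4/5), width = 4/5 - 3/5 = 1/5
  'b': [3/5 + 1/5*0/1, 3/5 + 1/5*1/10) = [3/5, 31/50)
  'a': [3/5 + 1/5*1/10, 3/5 + 1/5*3/5) = [31/50, 18/25)
  'f': [3/5 + 1/5*3/5, 3/5 + 1/5*4/5) = [18/25, 19/25) <- contains code 187/250
  'c': [3/5 + 1/5*4/5, 3/5 + 1/5*1/1) = [19/25, 4/5)
  emit 'f', narrow to [18/25, 19/25)
Step 3: interval [18/25, 19/25), width = 19/25 - 18/25 = 1/25
  'b': [18/25 + 1/25*0/1, 18/25 + 1/25*1/10) = [18/25, 181/250)
  'a': [18/25 + 1/25*1/10, 18/25 + 1/25*3/5) = [181/250, 93/125)
  'f': [18/25 + 1/25*3/5, 18/25 + 1/25*4/5) = [93/125, 94/125) <- contains code 187/250
  'c': [18/25 + 1/25*4/5, 18/25 + 1/25*1/1) = [94/125, 19/25)
  emit 'f', narrow to [93/125, 94/125)

Answer: fff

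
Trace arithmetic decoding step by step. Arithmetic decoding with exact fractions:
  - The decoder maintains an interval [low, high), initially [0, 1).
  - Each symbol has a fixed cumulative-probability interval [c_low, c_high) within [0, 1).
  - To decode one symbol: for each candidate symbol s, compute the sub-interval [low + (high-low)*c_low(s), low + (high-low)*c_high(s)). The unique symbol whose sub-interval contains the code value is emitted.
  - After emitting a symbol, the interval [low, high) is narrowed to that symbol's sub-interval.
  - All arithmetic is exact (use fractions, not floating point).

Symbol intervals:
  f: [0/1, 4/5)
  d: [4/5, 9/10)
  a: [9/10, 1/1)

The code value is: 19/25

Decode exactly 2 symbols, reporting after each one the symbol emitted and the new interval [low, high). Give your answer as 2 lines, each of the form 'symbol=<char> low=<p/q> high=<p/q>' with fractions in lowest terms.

Step 1: interval [0/1, 1/1), width = 1/1 - 0/1 = 1/1
  'f': [0/1 + 1/1*0/1, 0/1 + 1/1*4/5) = [0/1, 4/5) <- contains code 19/25
  'd': [0/1 + 1/1*4/5, 0/1 + 1/1*9/10) = [4/5, 9/10)
  'a': [0/1 + 1/1*9/10, 0/1 + 1/1*1/1) = [9/10, 1/1)
  emit 'f', narrow to [0/1, 4/5)
Step 2: interval [0/1, 4/5), width = 4/5 - 0/1 = 4/5
  'f': [0/1 + 4/5*0/1, 0/1 + 4/5*4/5) = [0/1, 16/25)
  'd': [0/1 + 4/5*4/5, 0/1 + 4/5*9/10) = [16/25, 18/25)
  'a': [0/1 + 4/5*9/10, 0/1 + 4/5*1/1) = [18/25, 4/5) <- contains code 19/25
  emit 'a', narrow to [18/25, 4/5)

Answer: symbol=f low=0/1 high=4/5
symbol=a low=18/25 high=4/5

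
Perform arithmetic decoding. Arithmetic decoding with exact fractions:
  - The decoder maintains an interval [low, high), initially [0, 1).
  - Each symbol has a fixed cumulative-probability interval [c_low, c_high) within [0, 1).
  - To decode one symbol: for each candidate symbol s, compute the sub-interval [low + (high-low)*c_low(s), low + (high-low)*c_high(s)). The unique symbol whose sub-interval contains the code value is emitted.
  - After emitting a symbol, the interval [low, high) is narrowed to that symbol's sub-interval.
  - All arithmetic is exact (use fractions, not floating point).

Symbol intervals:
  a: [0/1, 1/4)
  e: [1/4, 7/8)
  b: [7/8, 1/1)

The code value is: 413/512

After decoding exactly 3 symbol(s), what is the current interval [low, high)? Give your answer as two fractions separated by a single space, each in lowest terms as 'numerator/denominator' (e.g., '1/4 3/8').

Answer: 51/64 209/256

Derivation:
Step 1: interval [0/1, 1/1), width = 1/1 - 0/1 = 1/1
  'a': [0/1 + 1/1*0/1, 0/1 + 1/1*1/4) = [0/1, 1/4)
  'e': [0/1 + 1/1*1/4, 0/1 + 1/1*7/8) = [1/4, 7/8) <- contains code 413/512
  'b': [0/1 + 1/1*7/8, 0/1 + 1/1*1/1) = [7/8, 1/1)
  emit 'e', narrow to [1/4, 7/8)
Step 2: interval [1/4, 7/8), width = 7/8 - 1/4 = 5/8
  'a': [1/4 + 5/8*0/1, 1/4 + 5/8*1/4) = [1/4, 13/32)
  'e': [1/4 + 5/8*1/4, 1/4 + 5/8*7/8) = [13/32, 51/64)
  'b': [1/4 + 5/8*7/8, 1/4 + 5/8*1/1) = [51/64, 7/8) <- contains code 413/512
  emit 'b', narrow to [51/64, 7/8)
Step 3: interval [51/64, 7/8), width = 7/8 - 51/64 = 5/64
  'a': [51/64 + 5/64*0/1, 51/64 + 5/64*1/4) = [51/64, 209/256) <- contains code 413/512
  'e': [51/64 + 5/64*1/4, 51/64 + 5/64*7/8) = [209/256, 443/512)
  'b': [51/64 + 5/64*7/8, 51/64 + 5/64*1/1) = [443/512, 7/8)
  emit 'a', narrow to [51/64, 209/256)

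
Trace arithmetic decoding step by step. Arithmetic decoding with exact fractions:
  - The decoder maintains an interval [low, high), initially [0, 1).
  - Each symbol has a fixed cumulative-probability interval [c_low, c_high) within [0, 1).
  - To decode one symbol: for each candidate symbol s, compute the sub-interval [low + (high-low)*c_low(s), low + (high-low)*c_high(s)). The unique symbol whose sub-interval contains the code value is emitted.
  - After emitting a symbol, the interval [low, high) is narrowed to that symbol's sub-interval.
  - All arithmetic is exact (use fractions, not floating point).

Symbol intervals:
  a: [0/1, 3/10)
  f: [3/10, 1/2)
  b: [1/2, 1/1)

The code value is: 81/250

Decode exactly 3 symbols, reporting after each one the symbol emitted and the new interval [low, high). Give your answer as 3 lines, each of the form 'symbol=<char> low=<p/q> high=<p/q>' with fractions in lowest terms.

Step 1: interval [0/1, 1/1), width = 1/1 - 0/1 = 1/1
  'a': [0/1 + 1/1*0/1, 0/1 + 1/1*3/10) = [0/1, 3/10)
  'f': [0/1 + 1/1*3/10, 0/1 + 1/1*1/2) = [3/10, 1/2) <- contains code 81/250
  'b': [0/1 + 1/1*1/2, 0/1 + 1/1*1/1) = [1/2, 1/1)
  emit 'f', narrow to [3/10, 1/2)
Step 2: interval [3/10, 1/2), width = 1/2 - 3/10 = 1/5
  'a': [3/10 + 1/5*0/1, 3/10 + 1/5*3/10) = [3/10, 9/25) <- contains code 81/250
  'f': [3/10 + 1/5*3/10, 3/10 + 1/5*1/2) = [9/25, 2/5)
  'b': [3/10 + 1/5*1/2, 3/10 + 1/5*1/1) = [2/5, 1/2)
  emit 'a', narrow to [3/10, 9/25)
Step 3: interval [3/10, 9/25), width = 9/25 - 3/10 = 3/50
  'a': [3/10 + 3/50*0/1, 3/10 + 3/50*3/10) = [3/10, 159/500)
  'f': [3/10 + 3/50*3/10, 3/10 + 3/50*1/2) = [159/500, 33/100) <- contains code 81/250
  'b': [3/10 + 3/50*1/2, 3/10 + 3/50*1/1) = [33/100, 9/25)
  emit 'f', narrow to [159/500, 33/100)

Answer: symbol=f low=3/10 high=1/2
symbol=a low=3/10 high=9/25
symbol=f low=159/500 high=33/100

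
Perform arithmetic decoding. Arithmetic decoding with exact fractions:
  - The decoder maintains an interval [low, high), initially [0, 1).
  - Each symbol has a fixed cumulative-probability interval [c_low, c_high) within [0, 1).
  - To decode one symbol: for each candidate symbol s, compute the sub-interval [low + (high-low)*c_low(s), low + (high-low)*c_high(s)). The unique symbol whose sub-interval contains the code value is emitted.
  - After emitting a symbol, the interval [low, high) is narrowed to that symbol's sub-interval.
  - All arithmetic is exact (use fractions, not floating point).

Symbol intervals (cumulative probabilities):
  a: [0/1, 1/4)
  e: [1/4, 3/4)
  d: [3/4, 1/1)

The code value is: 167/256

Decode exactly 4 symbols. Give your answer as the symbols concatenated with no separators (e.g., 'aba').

Answer: edad

Derivation:
Step 1: interval [0/1, 1/1), width = 1/1 - 0/1 = 1/1
  'a': [0/1 + 1/1*0/1, 0/1 + 1/1*1/4) = [0/1, 1/4)
  'e': [0/1 + 1/1*1/4, 0/1 + 1/1*3/4) = [1/4, 3/4) <- contains code 167/256
  'd': [0/1 + 1/1*3/4, 0/1 + 1/1*1/1) = [3/4, 1/1)
  emit 'e', narrow to [1/4, 3/4)
Step 2: interval [1/4, 3/4), width = 3/4 - 1/4 = 1/2
  'a': [1/4 + 1/2*0/1, 1/4 + 1/2*1/4) = [1/4, 3/8)
  'e': [1/4 + 1/2*1/4, 1/4 + 1/2*3/4) = [3/8, 5/8)
  'd': [1/4 + 1/2*3/4, 1/4 + 1/2*1/1) = [5/8, 3/4) <- contains code 167/256
  emit 'd', narrow to [5/8, 3/4)
Step 3: interval [5/8, 3/4), width = 3/4 - 5/8 = 1/8
  'a': [5/8 + 1/8*0/1, 5/8 + 1/8*1/4) = [5/8, 21/32) <- contains code 167/256
  'e': [5/8 + 1/8*1/4, 5/8 + 1/8*3/4) = [21/32, 23/32)
  'd': [5/8 + 1/8*3/4, 5/8 + 1/8*1/1) = [23/32, 3/4)
  emit 'a', narrow to [5/8, 21/32)
Step 4: interval [5/8, 21/32), width = 21/32 - 5/8 = 1/32
  'a': [5/8 + 1/32*0/1, 5/8 + 1/32*1/4) = [5/8, 81/128)
  'e': [5/8 + 1/32*1/4, 5/8 + 1/32*3/4) = [81/128, 83/128)
  'd': [5/8 + 1/32*3/4, 5/8 + 1/32*1/1) = [83/128, 21/32) <- contains code 167/256
  emit 'd', narrow to [83/128, 21/32)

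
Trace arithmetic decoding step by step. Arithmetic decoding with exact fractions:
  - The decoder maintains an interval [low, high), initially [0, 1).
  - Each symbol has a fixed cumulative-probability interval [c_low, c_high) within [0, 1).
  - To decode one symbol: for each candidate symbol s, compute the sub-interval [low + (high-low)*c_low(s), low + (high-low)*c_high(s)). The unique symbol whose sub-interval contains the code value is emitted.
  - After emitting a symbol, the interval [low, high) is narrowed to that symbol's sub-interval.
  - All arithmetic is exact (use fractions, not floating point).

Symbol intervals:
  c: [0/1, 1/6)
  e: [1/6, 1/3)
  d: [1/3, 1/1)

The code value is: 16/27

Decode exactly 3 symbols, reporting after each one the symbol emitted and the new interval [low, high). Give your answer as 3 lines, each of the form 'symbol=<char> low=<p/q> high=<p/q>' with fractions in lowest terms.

Answer: symbol=d low=1/3 high=1/1
symbol=d low=5/9 high=1/1
symbol=c low=5/9 high=17/27

Derivation:
Step 1: interval [0/1, 1/1), width = 1/1 - 0/1 = 1/1
  'c': [0/1 + 1/1*0/1, 0/1 + 1/1*1/6) = [0/1, 1/6)
  'e': [0/1 + 1/1*1/6, 0/1 + 1/1*1/3) = [1/6, 1/3)
  'd': [0/1 + 1/1*1/3, 0/1 + 1/1*1/1) = [1/3, 1/1) <- contains code 16/27
  emit 'd', narrow to [1/3, 1/1)
Step 2: interval [1/3, 1/1), width = 1/1 - 1/3 = 2/3
  'c': [1/3 + 2/3*0/1, 1/3 + 2/3*1/6) = [1/3, 4/9)
  'e': [1/3 + 2/3*1/6, 1/3 + 2/3*1/3) = [4/9, 5/9)
  'd': [1/3 + 2/3*1/3, 1/3 + 2/3*1/1) = [5/9, 1/1) <- contains code 16/27
  emit 'd', narrow to [5/9, 1/1)
Step 3: interval [5/9, 1/1), width = 1/1 - 5/9 = 4/9
  'c': [5/9 + 4/9*0/1, 5/9 + 4/9*1/6) = [5/9, 17/27) <- contains code 16/27
  'e': [5/9 + 4/9*1/6, 5/9 + 4/9*1/3) = [17/27, 19/27)
  'd': [5/9 + 4/9*1/3, 5/9 + 4/9*1/1) = [19/27, 1/1)
  emit 'c', narrow to [5/9, 17/27)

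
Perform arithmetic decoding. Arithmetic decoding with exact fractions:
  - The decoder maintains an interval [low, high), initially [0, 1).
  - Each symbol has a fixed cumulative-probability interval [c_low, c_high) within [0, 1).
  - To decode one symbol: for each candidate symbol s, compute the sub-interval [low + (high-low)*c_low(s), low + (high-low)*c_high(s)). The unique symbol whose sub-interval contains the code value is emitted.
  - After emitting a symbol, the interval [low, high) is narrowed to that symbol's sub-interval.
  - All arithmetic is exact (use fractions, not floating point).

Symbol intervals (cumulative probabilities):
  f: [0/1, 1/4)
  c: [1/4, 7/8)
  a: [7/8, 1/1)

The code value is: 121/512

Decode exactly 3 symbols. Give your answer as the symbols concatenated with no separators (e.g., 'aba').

Answer: fac

Derivation:
Step 1: interval [0/1, 1/1), width = 1/1 - 0/1 = 1/1
  'f': [0/1 + 1/1*0/1, 0/1 + 1/1*1/4) = [0/1, 1/4) <- contains code 121/512
  'c': [0/1 + 1/1*1/4, 0/1 + 1/1*7/8) = [1/4, 7/8)
  'a': [0/1 + 1/1*7/8, 0/1 + 1/1*1/1) = [7/8, 1/1)
  emit 'f', narrow to [0/1, 1/4)
Step 2: interval [0/1, 1/4), width = 1/4 - 0/1 = 1/4
  'f': [0/1 + 1/4*0/1, 0/1 + 1/4*1/4) = [0/1, 1/16)
  'c': [0/1 + 1/4*1/4, 0/1 + 1/4*7/8) = [1/16, 7/32)
  'a': [0/1 + 1/4*7/8, 0/1 + 1/4*1/1) = [7/32, 1/4) <- contains code 121/512
  emit 'a', narrow to [7/32, 1/4)
Step 3: interval [7/32, 1/4), width = 1/4 - 7/32 = 1/32
  'f': [7/32 + 1/32*0/1, 7/32 + 1/32*1/4) = [7/32, 29/128)
  'c': [7/32 + 1/32*1/4, 7/32 + 1/32*7/8) = [29/128, 63/256) <- contains code 121/512
  'a': [7/32 + 1/32*7/8, 7/32 + 1/32*1/1) = [63/256, 1/4)
  emit 'c', narrow to [29/128, 63/256)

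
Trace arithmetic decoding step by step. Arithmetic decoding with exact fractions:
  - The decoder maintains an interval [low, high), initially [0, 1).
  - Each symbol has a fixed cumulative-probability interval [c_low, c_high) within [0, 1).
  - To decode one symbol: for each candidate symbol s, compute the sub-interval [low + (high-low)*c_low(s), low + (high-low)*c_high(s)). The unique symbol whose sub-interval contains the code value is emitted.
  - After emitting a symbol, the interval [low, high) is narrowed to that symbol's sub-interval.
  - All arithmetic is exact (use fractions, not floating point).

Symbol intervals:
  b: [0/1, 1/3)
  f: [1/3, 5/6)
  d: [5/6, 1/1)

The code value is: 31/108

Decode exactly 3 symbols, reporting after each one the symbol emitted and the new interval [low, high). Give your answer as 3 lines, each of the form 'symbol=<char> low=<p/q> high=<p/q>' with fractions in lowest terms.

Step 1: interval [0/1, 1/1), width = 1/1 - 0/1 = 1/1
  'b': [0/1 + 1/1*0/1, 0/1 + 1/1*1/3) = [0/1, 1/3) <- contains code 31/108
  'f': [0/1 + 1/1*1/3, 0/1 + 1/1*5/6) = [1/3, 5/6)
  'd': [0/1 + 1/1*5/6, 0/1 + 1/1*1/1) = [5/6, 1/1)
  emit 'b', narrow to [0/1, 1/3)
Step 2: interval [0/1, 1/3), width = 1/3 - 0/1 = 1/3
  'b': [0/1 + 1/3*0/1, 0/1 + 1/3*1/3) = [0/1, 1/9)
  'f': [0/1 + 1/3*1/3, 0/1 + 1/3*5/6) = [1/9, 5/18)
  'd': [0/1 + 1/3*5/6, 0/1 + 1/3*1/1) = [5/18, 1/3) <- contains code 31/108
  emit 'd', narrow to [5/18, 1/3)
Step 3: interval [5/18, 1/3), width = 1/3 - 5/18 = 1/18
  'b': [5/18 + 1/18*0/1, 5/18 + 1/18*1/3) = [5/18, 8/27) <- contains code 31/108
  'f': [5/18 + 1/18*1/3, 5/18 + 1/18*5/6) = [8/27, 35/108)
  'd': [5/18 + 1/18*5/6, 5/18 + 1/18*1/1) = [35/108, 1/3)
  emit 'b', narrow to [5/18, 8/27)

Answer: symbol=b low=0/1 high=1/3
symbol=d low=5/18 high=1/3
symbol=b low=5/18 high=8/27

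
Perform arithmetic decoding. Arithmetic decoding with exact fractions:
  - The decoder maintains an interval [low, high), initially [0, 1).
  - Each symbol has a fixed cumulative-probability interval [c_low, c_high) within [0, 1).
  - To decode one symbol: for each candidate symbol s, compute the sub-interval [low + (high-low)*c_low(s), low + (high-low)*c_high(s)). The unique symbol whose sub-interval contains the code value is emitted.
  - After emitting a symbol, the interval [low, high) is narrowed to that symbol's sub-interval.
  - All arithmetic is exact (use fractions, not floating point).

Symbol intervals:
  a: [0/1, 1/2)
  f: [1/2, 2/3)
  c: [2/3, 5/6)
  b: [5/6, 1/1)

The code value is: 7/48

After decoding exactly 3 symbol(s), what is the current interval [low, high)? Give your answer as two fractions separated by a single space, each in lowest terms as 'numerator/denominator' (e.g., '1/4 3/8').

Step 1: interval [0/1, 1/1), width = 1/1 - 0/1 = 1/1
  'a': [0/1 + 1/1*0/1, 0/1 + 1/1*1/2) = [0/1, 1/2) <- contains code 7/48
  'f': [0/1 + 1/1*1/2, 0/1 + 1/1*2/3) = [1/2, 2/3)
  'c': [0/1 + 1/1*2/3, 0/1 + 1/1*5/6) = [2/3, 5/6)
  'b': [0/1 + 1/1*5/6, 0/1 + 1/1*1/1) = [5/6, 1/1)
  emit 'a', narrow to [0/1, 1/2)
Step 2: interval [0/1, 1/2), width = 1/2 - 0/1 = 1/2
  'a': [0/1 + 1/2*0/1, 0/1 + 1/2*1/2) = [0/1, 1/4) <- contains code 7/48
  'f': [0/1 + 1/2*1/2, 0/1 + 1/2*2/3) = [1/4, 1/3)
  'c': [0/1 + 1/2*2/3, 0/1 + 1/2*5/6) = [1/3, 5/12)
  'b': [0/1 + 1/2*5/6, 0/1 + 1/2*1/1) = [5/12, 1/2)
  emit 'a', narrow to [0/1, 1/4)
Step 3: interval [0/1, 1/4), width = 1/4 - 0/1 = 1/4
  'a': [0/1 + 1/4*0/1, 0/1 + 1/4*1/2) = [0/1, 1/8)
  'f': [0/1 + 1/4*1/2, 0/1 + 1/4*2/3) = [1/8, 1/6) <- contains code 7/48
  'c': [0/1 + 1/4*2/3, 0/1 + 1/4*5/6) = [1/6, 5/24)
  'b': [0/1 + 1/4*5/6, 0/1 + 1/4*1/1) = [5/24, 1/4)
  emit 'f', narrow to [1/8, 1/6)

Answer: 1/8 1/6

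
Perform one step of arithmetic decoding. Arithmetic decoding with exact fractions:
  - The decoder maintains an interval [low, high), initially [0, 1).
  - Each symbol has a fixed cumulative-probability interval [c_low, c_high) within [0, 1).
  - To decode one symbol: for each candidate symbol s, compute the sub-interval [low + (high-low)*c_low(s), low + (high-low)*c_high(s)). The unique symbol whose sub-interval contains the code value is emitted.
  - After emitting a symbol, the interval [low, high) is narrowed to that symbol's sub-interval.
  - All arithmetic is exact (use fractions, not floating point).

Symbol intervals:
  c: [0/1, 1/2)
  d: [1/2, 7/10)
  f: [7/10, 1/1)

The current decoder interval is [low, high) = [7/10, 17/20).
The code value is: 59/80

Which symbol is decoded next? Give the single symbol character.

Answer: c

Derivation:
Interval width = high − low = 17/20 − 7/10 = 3/20
Scaled code = (code − low) / width = (59/80 − 7/10) / 3/20 = 1/4
  c: [0/1, 1/2) ← scaled code falls here ✓
  d: [1/2, 7/10) 
  f: [7/10, 1/1) 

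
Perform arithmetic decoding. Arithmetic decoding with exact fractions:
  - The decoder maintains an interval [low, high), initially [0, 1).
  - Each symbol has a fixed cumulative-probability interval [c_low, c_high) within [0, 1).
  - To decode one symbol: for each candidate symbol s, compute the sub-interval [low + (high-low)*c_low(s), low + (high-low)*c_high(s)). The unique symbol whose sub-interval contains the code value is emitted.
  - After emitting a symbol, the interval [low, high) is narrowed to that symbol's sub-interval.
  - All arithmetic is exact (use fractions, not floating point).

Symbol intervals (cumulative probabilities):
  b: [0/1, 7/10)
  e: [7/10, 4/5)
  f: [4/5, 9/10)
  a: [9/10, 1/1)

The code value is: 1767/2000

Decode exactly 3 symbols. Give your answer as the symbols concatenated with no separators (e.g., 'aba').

Step 1: interval [0/1, 1/1), width = 1/1 - 0/1 = 1/1
  'b': [0/1 + 1/1*0/1, 0/1 + 1/1*7/10) = [0/1, 7/10)
  'e': [0/1 + 1/1*7/10, 0/1 + 1/1*4/5) = [7/10, 4/5)
  'f': [0/1 + 1/1*4/5, 0/1 + 1/1*9/10) = [4/5, 9/10) <- contains code 1767/2000
  'a': [0/1 + 1/1*9/10, 0/1 + 1/1*1/1) = [9/10, 1/1)
  emit 'f', narrow to [4/5, 9/10)
Step 2: interval [4/5, 9/10), width = 9/10 - 4/5 = 1/10
  'b': [4/5 + 1/10*0/1, 4/5 + 1/10*7/10) = [4/5, 87/100)
  'e': [4/5 + 1/10*7/10, 4/5 + 1/10*4/5) = [87/100, 22/25)
  'f': [4/5 + 1/10*4/5, 4/5 + 1/10*9/10) = [22/25, 89/100) <- contains code 1767/2000
  'a': [4/5 + 1/10*9/10, 4/5 + 1/10*1/1) = [89/100, 9/10)
  emit 'f', narrow to [22/25, 89/100)
Step 3: interval [22/25, 89/100), width = 89/100 - 22/25 = 1/100
  'b': [22/25 + 1/100*0/1, 22/25 + 1/100*7/10) = [22/25, 887/1000) <- contains code 1767/2000
  'e': [22/25 + 1/100*7/10, 22/25 + 1/100*4/5) = [887/1000, 111/125)
  'f': [22/25 + 1/100*4/5, 22/25 + 1/100*9/10) = [111/125, 889/1000)
  'a': [22/25 + 1/100*9/10, 22/25 + 1/100*1/1) = [889/1000, 89/100)
  emit 'b', narrow to [22/25, 887/1000)

Answer: ffb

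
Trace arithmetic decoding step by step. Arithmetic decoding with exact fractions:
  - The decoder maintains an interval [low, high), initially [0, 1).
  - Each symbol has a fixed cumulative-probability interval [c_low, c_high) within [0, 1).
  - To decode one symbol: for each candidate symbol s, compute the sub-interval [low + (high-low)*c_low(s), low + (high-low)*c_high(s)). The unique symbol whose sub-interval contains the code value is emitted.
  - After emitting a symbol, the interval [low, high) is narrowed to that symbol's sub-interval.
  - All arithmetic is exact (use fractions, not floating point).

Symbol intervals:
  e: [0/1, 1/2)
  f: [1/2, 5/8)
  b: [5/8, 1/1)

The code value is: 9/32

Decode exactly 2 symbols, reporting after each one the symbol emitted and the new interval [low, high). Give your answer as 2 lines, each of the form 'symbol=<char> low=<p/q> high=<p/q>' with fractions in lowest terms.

Answer: symbol=e low=0/1 high=1/2
symbol=f low=1/4 high=5/16

Derivation:
Step 1: interval [0/1, 1/1), width = 1/1 - 0/1 = 1/1
  'e': [0/1 + 1/1*0/1, 0/1 + 1/1*1/2) = [0/1, 1/2) <- contains code 9/32
  'f': [0/1 + 1/1*1/2, 0/1 + 1/1*5/8) = [1/2, 5/8)
  'b': [0/1 + 1/1*5/8, 0/1 + 1/1*1/1) = [5/8, 1/1)
  emit 'e', narrow to [0/1, 1/2)
Step 2: interval [0/1, 1/2), width = 1/2 - 0/1 = 1/2
  'e': [0/1 + 1/2*0/1, 0/1 + 1/2*1/2) = [0/1, 1/4)
  'f': [0/1 + 1/2*1/2, 0/1 + 1/2*5/8) = [1/4, 5/16) <- contains code 9/32
  'b': [0/1 + 1/2*5/8, 0/1 + 1/2*1/1) = [5/16, 1/2)
  emit 'f', narrow to [1/4, 5/16)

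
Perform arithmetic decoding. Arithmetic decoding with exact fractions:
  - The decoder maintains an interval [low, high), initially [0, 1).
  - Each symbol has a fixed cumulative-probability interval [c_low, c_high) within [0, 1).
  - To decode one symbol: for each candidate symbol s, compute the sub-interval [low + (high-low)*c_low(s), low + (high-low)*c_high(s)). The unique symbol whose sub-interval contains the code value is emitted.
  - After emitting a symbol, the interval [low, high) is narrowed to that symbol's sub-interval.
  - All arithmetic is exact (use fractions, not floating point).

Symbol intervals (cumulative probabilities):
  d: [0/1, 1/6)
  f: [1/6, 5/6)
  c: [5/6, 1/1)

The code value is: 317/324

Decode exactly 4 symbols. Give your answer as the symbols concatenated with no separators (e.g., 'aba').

Answer: ccfd

Derivation:
Step 1: interval [0/1, 1/1), width = 1/1 - 0/1 = 1/1
  'd': [0/1 + 1/1*0/1, 0/1 + 1/1*1/6) = [0/1, 1/6)
  'f': [0/1 + 1/1*1/6, 0/1 + 1/1*5/6) = [1/6, 5/6)
  'c': [0/1 + 1/1*5/6, 0/1 + 1/1*1/1) = [5/6, 1/1) <- contains code 317/324
  emit 'c', narrow to [5/6, 1/1)
Step 2: interval [5/6, 1/1), width = 1/1 - 5/6 = 1/6
  'd': [5/6 + 1/6*0/1, 5/6 + 1/6*1/6) = [5/6, 31/36)
  'f': [5/6 + 1/6*1/6, 5/6 + 1/6*5/6) = [31/36, 35/36)
  'c': [5/6 + 1/6*5/6, 5/6 + 1/6*1/1) = [35/36, 1/1) <- contains code 317/324
  emit 'c', narrow to [35/36, 1/1)
Step 3: interval [35/36, 1/1), width = 1/1 - 35/36 = 1/36
  'd': [35/36 + 1/36*0/1, 35/36 + 1/36*1/6) = [35/36, 211/216)
  'f': [35/36 + 1/36*1/6, 35/36 + 1/36*5/6) = [211/216, 215/216) <- contains code 317/324
  'c': [35/36 + 1/36*5/6, 35/36 + 1/36*1/1) = [215/216, 1/1)
  emit 'f', narrow to [211/216, 215/216)
Step 4: interval [211/216, 215/216), width = 215/216 - 211/216 = 1/54
  'd': [211/216 + 1/54*0/1, 211/216 + 1/54*1/6) = [211/216, 635/648) <- contains code 317/324
  'f': [211/216 + 1/54*1/6, 211/216 + 1/54*5/6) = [635/648, 643/648)
  'c': [211/216 + 1/54*5/6, 211/216 + 1/54*1/1) = [643/648, 215/216)
  emit 'd', narrow to [211/216, 635/648)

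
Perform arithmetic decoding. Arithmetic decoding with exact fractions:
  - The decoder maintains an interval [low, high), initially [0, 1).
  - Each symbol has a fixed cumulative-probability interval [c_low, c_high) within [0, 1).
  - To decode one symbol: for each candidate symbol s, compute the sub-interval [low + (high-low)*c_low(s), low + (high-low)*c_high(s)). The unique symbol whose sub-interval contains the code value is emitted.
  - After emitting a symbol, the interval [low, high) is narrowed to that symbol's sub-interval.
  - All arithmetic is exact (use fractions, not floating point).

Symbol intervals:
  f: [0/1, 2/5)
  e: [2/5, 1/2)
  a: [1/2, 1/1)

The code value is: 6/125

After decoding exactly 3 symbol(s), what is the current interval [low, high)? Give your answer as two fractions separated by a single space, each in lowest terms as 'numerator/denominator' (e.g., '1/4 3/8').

Step 1: interval [0/1, 1/1), width = 1/1 - 0/1 = 1/1
  'f': [0/1 + 1/1*0/1, 0/1 + 1/1*2/5) = [0/1, 2/5) <- contains code 6/125
  'e': [0/1 + 1/1*2/5, 0/1 + 1/1*1/2) = [2/5, 1/2)
  'a': [0/1 + 1/1*1/2, 0/1 + 1/1*1/1) = [1/2, 1/1)
  emit 'f', narrow to [0/1, 2/5)
Step 2: interval [0/1, 2/5), width = 2/5 - 0/1 = 2/5
  'f': [0/1 + 2/5*0/1, 0/1 + 2/5*2/5) = [0/1, 4/25) <- contains code 6/125
  'e': [0/1 + 2/5*2/5, 0/1 + 2/5*1/2) = [4/25, 1/5)
  'a': [0/1 + 2/5*1/2, 0/1 + 2/5*1/1) = [1/5, 2/5)
  emit 'f', narrow to [0/1, 4/25)
Step 3: interval [0/1, 4/25), width = 4/25 - 0/1 = 4/25
  'f': [0/1 + 4/25*0/1, 0/1 + 4/25*2/5) = [0/1, 8/125) <- contains code 6/125
  'e': [0/1 + 4/25*2/5, 0/1 + 4/25*1/2) = [8/125, 2/25)
  'a': [0/1 + 4/25*1/2, 0/1 + 4/25*1/1) = [2/25, 4/25)
  emit 'f', narrow to [0/1, 8/125)

Answer: 0/1 8/125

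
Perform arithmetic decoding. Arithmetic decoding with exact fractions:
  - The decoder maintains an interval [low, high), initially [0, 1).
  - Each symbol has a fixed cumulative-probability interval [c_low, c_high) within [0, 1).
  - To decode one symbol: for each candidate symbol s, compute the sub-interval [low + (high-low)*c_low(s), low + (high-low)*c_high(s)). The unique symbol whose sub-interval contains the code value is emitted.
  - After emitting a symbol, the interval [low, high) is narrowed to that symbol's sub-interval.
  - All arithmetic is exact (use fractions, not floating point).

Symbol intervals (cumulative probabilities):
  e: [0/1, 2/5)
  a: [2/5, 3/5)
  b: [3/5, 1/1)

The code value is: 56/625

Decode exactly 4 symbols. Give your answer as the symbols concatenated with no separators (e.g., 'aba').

Step 1: interval [0/1, 1/1), width = 1/1 - 0/1 = 1/1
  'e': [0/1 + 1/1*0/1, 0/1 + 1/1*2/5) = [0/1, 2/5) <- contains code 56/625
  'a': [0/1 + 1/1*2/5, 0/1 + 1/1*3/5) = [2/5, 3/5)
  'b': [0/1 + 1/1*3/5, 0/1 + 1/1*1/1) = [3/5, 1/1)
  emit 'e', narrow to [0/1, 2/5)
Step 2: interval [0/1, 2/5), width = 2/5 - 0/1 = 2/5
  'e': [0/1 + 2/5*0/1, 0/1 + 2/5*2/5) = [0/1, 4/25) <- contains code 56/625
  'a': [0/1 + 2/5*2/5, 0/1 + 2/5*3/5) = [4/25, 6/25)
  'b': [0/1 + 2/5*3/5, 0/1 + 2/5*1/1) = [6/25, 2/5)
  emit 'e', narrow to [0/1, 4/25)
Step 3: interval [0/1, 4/25), width = 4/25 - 0/1 = 4/25
  'e': [0/1 + 4/25*0/1, 0/1 + 4/25*2/5) = [0/1, 8/125)
  'a': [0/1 + 4/25*2/5, 0/1 + 4/25*3/5) = [8/125, 12/125) <- contains code 56/625
  'b': [0/1 + 4/25*3/5, 0/1 + 4/25*1/1) = [12/125, 4/25)
  emit 'a', narrow to [8/125, 12/125)
Step 4: interval [8/125, 12/125), width = 12/125 - 8/125 = 4/125
  'e': [8/125 + 4/125*0/1, 8/125 + 4/125*2/5) = [8/125, 48/625)
  'a': [8/125 + 4/125*2/5, 8/125 + 4/125*3/5) = [48/625, 52/625)
  'b': [8/125 + 4/125*3/5, 8/125 + 4/125*1/1) = [52/625, 12/125) <- contains code 56/625
  emit 'b', narrow to [52/625, 12/125)

Answer: eeab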